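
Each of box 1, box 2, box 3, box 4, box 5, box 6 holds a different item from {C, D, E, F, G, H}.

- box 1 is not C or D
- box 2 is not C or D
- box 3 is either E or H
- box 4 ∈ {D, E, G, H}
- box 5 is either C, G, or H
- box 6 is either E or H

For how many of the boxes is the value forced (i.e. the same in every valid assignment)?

The 6 variables together cover exactly {C, D, E, F, G, H} — 6 values for 6 variables — and C appears only in box 5's list, so box 5 = C.
Among the 5 still-open variables, D fits only box 4 (and all 5 values in {D, E, F, G, H} must be used), so box 4 = D.
box 3 and box 6 between them cover only {E, H} — a naked pair. Remove those values from box 1, box 2.
Determined: box 4=D, box 5=C. The other boxes each still have more than one consistent value. That makes 2.

2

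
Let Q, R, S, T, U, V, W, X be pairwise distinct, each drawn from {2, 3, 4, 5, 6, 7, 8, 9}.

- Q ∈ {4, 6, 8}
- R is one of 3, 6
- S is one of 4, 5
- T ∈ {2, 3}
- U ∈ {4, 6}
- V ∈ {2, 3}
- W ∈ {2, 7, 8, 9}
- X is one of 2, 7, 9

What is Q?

8

Among the 8 variables, 5 fits only S (and all 8 values in {2, 3, 4, 5, 6, 7, 8, 9} must be used), so S = 5.
T and V share exactly the 2 values {2, 3}; by pigeonhole those values go to them, so strike 2, 3 from R, W, X.
That leaves R = 6. So Q, U can't be 6.
U has just one choice, so U = 4. Strike 4 from Q.
So Q = 8.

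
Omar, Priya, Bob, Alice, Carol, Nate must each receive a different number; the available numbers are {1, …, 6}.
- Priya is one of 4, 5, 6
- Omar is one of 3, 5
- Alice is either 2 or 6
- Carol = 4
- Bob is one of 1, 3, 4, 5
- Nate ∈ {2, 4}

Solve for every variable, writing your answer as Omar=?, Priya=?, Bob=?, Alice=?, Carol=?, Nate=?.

Carol must be 4 (only option left). Eliminate 4 elsewhere: Priya, Bob, Nate.
Nate's domain is down to {2}, so Nate = 2. So Alice can't be 2.
Alice has just one choice, so Alice = 6. Strike 6 from Priya.
Priya's domain is down to {5}, so Priya = 5. So Omar, Bob can't be 5.
Omar has just one choice, so Omar = 3. Eliminate 3 elsewhere: Bob.
Bob has just one choice, so Bob = 1.

Omar=3, Priya=5, Bob=1, Alice=6, Carol=4, Nate=2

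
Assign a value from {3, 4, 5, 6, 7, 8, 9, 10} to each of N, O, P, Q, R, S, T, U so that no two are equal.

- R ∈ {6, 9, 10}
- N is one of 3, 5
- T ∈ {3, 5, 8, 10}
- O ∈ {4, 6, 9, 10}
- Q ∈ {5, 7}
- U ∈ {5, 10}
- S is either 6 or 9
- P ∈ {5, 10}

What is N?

3

Among the 8 variables, 4 fits only O (and all 8 values in {3, 4, 5, 6, 7, 8, 9, 10} must be used), so O = 4.
The 7 still-open variables together cover exactly {3, 5, 6, 7, 8, 9, 10} — 7 values for 7 variables — and 7 appears only in Q's list, so Q = 7.
The 6 still-open variables together cover exactly {3, 5, 6, 8, 9, 10} — 6 values for 6 variables — and 8 appears only in T's list, so T = 8.
Among the 5 still-open variables, 3 fits only N (and all 5 values in {3, 5, 6, 9, 10} must be used), so N = 3.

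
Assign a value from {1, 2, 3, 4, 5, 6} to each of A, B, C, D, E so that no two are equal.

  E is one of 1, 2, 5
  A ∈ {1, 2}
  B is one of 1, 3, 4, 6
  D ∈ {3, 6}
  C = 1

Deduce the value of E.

5

C's domain is down to {1}, so C = 1. So A, B, E can't be 1.
A's domain is down to {2}, so A = 2. Eliminate 2 elsewhere: E.
So E = 5.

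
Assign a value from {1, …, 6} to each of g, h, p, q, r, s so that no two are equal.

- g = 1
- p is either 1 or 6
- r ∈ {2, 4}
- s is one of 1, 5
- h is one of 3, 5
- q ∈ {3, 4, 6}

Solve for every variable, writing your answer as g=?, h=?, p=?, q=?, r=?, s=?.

g=1, h=3, p=6, q=4, r=2, s=5

g has just one choice, so g = 1. Eliminate 1 elsewhere: p, s.
p has just one choice, so p = 6. Remove 6 from q.
s must be 5 (only option left). Strike 5 from h.
h has just one choice, so h = 3. So q can't be 3.
q has just one choice, so q = 4. Remove 4 from r.
r's domain is down to {2}, so r = 2.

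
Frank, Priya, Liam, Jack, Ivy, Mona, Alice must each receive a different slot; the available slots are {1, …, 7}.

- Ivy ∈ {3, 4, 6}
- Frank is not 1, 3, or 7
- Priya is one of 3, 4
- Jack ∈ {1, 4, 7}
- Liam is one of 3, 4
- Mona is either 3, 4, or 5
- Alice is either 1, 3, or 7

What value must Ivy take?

The 7 variables draw from only 7 values {1, 2, 3, 4, 5, 6, 7}, so each is used; only Frank can be 2, hence Frank = 2.
The 6 still-open variables together cover exactly {1, 3, 4, 5, 6, 7} — 6 values for 6 variables — and 5 appears only in Mona's list, so Mona = 5.
The 5 still-open variables together cover exactly {1, 3, 4, 6, 7} — 5 values for 5 variables — and 6 appears only in Ivy's list, so Ivy = 6.

6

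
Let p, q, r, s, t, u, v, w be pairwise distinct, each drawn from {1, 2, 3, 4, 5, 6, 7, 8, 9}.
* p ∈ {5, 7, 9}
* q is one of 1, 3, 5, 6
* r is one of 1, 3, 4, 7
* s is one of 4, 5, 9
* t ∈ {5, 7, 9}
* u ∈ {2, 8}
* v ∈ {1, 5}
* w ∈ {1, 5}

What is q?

The 2 variables v and w are confined to {1, 5}, which locks those values in; drop them from p, q, r, s, t.
The 2 variables p and t are confined to {7, 9}, which locks those values in; drop them from r, s.
s must be 4 (only option left). Strike 4 from r.
r's domain is down to {3}, so r = 3. Strike 3 from q.
So q = 6.

6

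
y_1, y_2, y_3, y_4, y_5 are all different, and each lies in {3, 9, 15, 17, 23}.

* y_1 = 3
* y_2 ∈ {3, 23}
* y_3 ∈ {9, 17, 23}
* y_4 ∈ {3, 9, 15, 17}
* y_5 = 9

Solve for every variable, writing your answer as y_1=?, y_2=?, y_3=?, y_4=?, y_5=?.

y_1 has just one choice, so y_1 = 3. Remove 3 from y_2, y_4.
y_2's domain is down to {23}, so y_2 = 23. Remove 23 from y_3.
y_5's domain is down to {9}, so y_5 = 9. Strike 9 from y_3, y_4.
y_3 has just one choice, so y_3 = 17. So y_4 can't be 17.
y_4 has just one choice, so y_4 = 15.

y_1=3, y_2=23, y_3=17, y_4=15, y_5=9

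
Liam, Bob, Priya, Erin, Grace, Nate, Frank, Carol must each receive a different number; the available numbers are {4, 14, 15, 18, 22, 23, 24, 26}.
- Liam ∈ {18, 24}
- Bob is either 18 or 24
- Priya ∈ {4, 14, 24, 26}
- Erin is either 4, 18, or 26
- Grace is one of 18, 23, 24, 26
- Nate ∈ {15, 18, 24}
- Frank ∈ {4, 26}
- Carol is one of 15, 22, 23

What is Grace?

Among the 8 variables, 14 fits only Priya (and all 8 values in {4, 14, 15, 18, 22, 23, 24, 26} must be used), so Priya = 14.
The 7 still-open variables together cover exactly {4, 15, 18, 22, 23, 24, 26} — 7 values for 7 variables — and 22 appears only in Carol's list, so Carol = 22.
Among the 6 still-open variables, 15 fits only Nate (and all 6 values in {4, 15, 18, 23, 24, 26} must be used), so Nate = 15.
The 5 still-open variables draw from only 5 values {4, 18, 23, 24, 26}, so each is used; only Grace can be 23, hence Grace = 23.

23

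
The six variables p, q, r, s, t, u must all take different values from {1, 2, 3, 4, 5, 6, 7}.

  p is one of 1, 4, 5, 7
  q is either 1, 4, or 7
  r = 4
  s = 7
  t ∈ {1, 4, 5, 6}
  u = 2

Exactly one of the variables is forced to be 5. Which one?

r's domain is down to {4}, so r = 4. Eliminate 4 elsewhere: p, q, t.
That leaves s = 7. Eliminate 7 elsewhere: p, q.
u must be 2 (only option left).
That leaves q = 1. Strike 1 from p, t.
So 5 goes to p.

p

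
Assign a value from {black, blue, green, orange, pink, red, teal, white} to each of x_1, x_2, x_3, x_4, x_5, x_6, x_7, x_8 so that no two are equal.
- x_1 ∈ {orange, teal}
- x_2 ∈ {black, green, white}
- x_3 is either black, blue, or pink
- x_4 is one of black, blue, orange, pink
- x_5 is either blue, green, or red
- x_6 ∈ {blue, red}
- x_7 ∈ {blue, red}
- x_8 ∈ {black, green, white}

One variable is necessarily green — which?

The 8 variables draw from only 8 values {black, blue, green, orange, pink, red, teal, white}, so each is used; only x_1 can be teal, hence x_1 = teal.
Among the 7 still-open variables, orange fits only x_4 (and all 7 values in {black, blue, green, orange, pink, red, white} must be used), so x_4 = orange.
The 6 still-open variables together cover exactly {black, blue, green, pink, red, white} — 6 values for 6 variables — and pink appears only in x_3's list, so x_3 = pink.
x_6 and x_7 between them cover only {blue, red} — a naked pair. Remove those values from x_5.
So green goes to x_5.

x_5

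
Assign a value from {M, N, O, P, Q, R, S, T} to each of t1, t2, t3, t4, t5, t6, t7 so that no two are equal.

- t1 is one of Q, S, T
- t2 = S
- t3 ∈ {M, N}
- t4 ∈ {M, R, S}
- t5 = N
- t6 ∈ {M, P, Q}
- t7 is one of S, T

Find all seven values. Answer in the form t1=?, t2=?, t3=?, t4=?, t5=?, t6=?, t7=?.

t1=Q, t2=S, t3=M, t4=R, t5=N, t6=P, t7=T

t2's domain is down to {S}, so t2 = S. So t1, t4, t7 can't be S.
t5 must be N (only option left). Remove N from t3.
t7 has just one choice, so t7 = T. Remove T from t1.
t1's domain is down to {Q}, so t1 = Q. So t6 can't be Q.
t3 has just one choice, so t3 = M. Strike M from t4, t6.
t4's domain is down to {R}, so t4 = R.
That leaves t6 = P.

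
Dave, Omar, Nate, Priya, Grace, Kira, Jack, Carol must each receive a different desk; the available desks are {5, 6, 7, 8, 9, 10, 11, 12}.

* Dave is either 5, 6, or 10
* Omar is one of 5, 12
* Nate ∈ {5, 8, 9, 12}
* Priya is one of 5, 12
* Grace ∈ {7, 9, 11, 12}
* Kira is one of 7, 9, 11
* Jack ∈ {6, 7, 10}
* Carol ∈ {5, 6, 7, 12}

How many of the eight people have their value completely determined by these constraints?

The 8 variables draw from only 8 values {5, 6, 7, 8, 9, 10, 11, 12}, so each is used; only Nate can be 8, hence Nate = 8.
Omar and Priya between them cover only {5, 12} — a naked pair. Remove those values from Dave, Grace, Carol.
Dave, Jack, Carol between them cover only {6, 7, 10} — a naked triple. Remove those values from Grace, Kira.
Determined: Nate=8. The other people each still have more than one consistent value. That makes 1.

1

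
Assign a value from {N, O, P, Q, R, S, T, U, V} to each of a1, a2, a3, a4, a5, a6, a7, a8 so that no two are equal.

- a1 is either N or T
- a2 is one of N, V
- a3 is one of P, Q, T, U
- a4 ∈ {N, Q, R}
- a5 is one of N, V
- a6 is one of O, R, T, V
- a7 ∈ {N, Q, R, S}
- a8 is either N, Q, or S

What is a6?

a2 and a5 between them cover only {N, V} — a naked pair. Remove those values from a1, a4, a6, a7, a8.
a1 must be T (only option left). Eliminate T elsewhere: a3, a6.
The 3 variables a4, a7, a8 are confined to {Q, R, S}, which locks those values in; drop them from a3, a6.
So a6 = O.

O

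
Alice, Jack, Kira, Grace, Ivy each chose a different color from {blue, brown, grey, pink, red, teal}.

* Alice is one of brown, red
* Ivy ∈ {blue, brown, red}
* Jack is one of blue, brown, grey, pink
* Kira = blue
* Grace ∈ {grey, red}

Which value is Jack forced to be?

Kira has just one choice, so Kira = blue. Eliminate blue elsewhere: Jack, Ivy.
Among the 4 still-open variables, pink fits only Jack (and all 4 values in {brown, grey, pink, red} must be used), so Jack = pink.

pink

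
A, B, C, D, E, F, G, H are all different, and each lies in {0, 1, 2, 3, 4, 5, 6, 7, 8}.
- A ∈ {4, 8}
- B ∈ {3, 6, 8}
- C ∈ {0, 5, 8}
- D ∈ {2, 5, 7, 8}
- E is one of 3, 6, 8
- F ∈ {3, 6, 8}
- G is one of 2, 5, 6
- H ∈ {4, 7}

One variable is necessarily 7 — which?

Among the 8 variables, 0 fits only C (and all 8 values in {0, 2, 3, 4, 5, 6, 7, 8} must be used), so C = 0.
The 3 variables B, E, F are confined to {3, 6, 8}, which locks those values in; drop them from A, D, G.
A has just one choice, so A = 4. Strike 4 from H.
So 7 goes to H.

H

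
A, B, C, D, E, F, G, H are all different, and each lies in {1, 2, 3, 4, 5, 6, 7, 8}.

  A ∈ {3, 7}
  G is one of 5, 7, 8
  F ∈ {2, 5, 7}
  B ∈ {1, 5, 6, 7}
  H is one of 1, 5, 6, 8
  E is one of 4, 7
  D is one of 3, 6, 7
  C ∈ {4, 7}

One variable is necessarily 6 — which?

D

The 8 variables together cover exactly {1, 2, 3, 4, 5, 6, 7, 8} — 8 values for 8 variables — and 2 appears only in F's list, so F = 2.
C and E share exactly the 2 values {4, 7}; by pigeonhole those values go to them, so strike 4, 7 from A, B, D, G.
That leaves A = 3. So D can't be 3.
So 6 goes to D.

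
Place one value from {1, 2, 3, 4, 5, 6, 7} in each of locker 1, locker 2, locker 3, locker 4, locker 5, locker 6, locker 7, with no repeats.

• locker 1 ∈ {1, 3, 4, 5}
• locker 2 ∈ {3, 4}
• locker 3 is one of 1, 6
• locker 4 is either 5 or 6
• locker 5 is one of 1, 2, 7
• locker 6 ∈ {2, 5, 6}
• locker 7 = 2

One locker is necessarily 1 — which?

locker 3

locker 7's domain is down to {2}, so locker 7 = 2. So locker 5, locker 6 can't be 2.
The 6 still-open variables together cover exactly {1, 3, 4, 5, 6, 7} — 6 values for 6 variables — and 7 appears only in locker 5's list, so locker 5 = 7.
locker 4 and locker 6 between them cover only {5, 6} — a naked pair. Remove those values from locker 1, locker 3.
So 1 goes to locker 3.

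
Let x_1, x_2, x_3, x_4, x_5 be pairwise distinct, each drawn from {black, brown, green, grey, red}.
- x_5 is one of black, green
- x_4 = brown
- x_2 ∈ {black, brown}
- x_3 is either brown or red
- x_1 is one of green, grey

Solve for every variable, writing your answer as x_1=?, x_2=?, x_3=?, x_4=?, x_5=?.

x_1=grey, x_2=black, x_3=red, x_4=brown, x_5=green

x_4's domain is down to {brown}, so x_4 = brown. Remove brown from x_2, x_3.
x_2 must be black (only option left). Strike black from x_5.
That leaves x_3 = red.
x_5 has just one choice, so x_5 = green. So x_1 can't be green.
x_1 must be grey (only option left).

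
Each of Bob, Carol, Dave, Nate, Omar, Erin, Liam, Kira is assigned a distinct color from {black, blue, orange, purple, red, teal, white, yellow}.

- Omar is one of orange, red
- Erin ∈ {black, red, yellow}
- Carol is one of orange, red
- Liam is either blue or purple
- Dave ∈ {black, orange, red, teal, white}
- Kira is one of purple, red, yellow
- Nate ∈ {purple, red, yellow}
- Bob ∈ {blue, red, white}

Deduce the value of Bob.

white

The 8 variables draw from only 8 values {black, blue, orange, purple, red, teal, white, yellow}, so each is used; only Dave can be teal, hence Dave = teal.
Among the 7 still-open variables, black fits only Erin (and all 7 values in {black, blue, orange, purple, red, white, yellow} must be used), so Erin = black.
The 6 still-open variables together cover exactly {blue, orange, purple, red, white, yellow} — 6 values for 6 variables — and white appears only in Bob's list, so Bob = white.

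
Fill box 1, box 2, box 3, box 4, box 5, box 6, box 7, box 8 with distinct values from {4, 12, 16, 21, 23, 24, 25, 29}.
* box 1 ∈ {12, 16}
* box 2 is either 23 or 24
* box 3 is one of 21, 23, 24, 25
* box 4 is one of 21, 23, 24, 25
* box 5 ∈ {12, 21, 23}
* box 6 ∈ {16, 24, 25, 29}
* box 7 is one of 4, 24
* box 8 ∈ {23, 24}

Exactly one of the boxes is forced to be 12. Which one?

The 8 variables together cover exactly {4, 12, 16, 21, 23, 24, 25, 29} — 8 values for 8 variables — and 4 appears only in box 7's list, so box 7 = 4.
Among the 7 still-open variables, 29 fits only box 6 (and all 7 values in {12, 16, 21, 23, 24, 25, 29} must be used), so box 6 = 29.
Among the 6 still-open variables, 16 fits only box 1 (and all 6 values in {12, 16, 21, 23, 24, 25} must be used), so box 1 = 16.
Among the 5 still-open variables, 12 fits only box 5 (and all 5 values in {12, 21, 23, 24, 25} must be used), so box 5 = 12.

box 5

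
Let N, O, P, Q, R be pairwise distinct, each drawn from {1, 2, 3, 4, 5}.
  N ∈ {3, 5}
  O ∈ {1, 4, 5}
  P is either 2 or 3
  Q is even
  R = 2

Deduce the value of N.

5

R must be 2 (only option left). Eliminate 2 elsewhere: P, Q.
P's domain is down to {3}, so P = 3. Eliminate 3 elsewhere: N.
So N = 5.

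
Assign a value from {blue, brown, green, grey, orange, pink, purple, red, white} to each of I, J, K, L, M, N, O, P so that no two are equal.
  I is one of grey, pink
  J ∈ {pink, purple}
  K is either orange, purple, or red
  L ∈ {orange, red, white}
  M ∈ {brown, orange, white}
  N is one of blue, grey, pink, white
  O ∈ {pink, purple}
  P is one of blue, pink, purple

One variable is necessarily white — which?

N

The 8 variables together cover exactly {blue, brown, grey, orange, pink, purple, red, white} — 8 values for 8 variables — and brown appears only in M's list, so M = brown.
J and O between them cover only {pink, purple} — a naked pair. Remove those values from I, K, N, P.
I's domain is down to {grey}, so I = grey. So N can't be grey.
P has just one choice, so P = blue. Eliminate blue elsewhere: N.
So white goes to N.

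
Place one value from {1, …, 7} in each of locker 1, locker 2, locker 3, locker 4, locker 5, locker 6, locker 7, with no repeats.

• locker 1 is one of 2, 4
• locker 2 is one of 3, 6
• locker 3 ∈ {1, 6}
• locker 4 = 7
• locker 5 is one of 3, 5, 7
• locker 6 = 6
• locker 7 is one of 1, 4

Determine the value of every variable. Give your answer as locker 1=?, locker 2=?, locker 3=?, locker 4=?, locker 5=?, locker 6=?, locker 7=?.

locker 4's domain is down to {7}, so locker 4 = 7. Strike 7 from locker 5.
locker 6's domain is down to {6}, so locker 6 = 6. Strike 6 from locker 2, locker 3.
locker 2 has just one choice, so locker 2 = 3. Remove 3 from locker 5.
locker 3's domain is down to {1}, so locker 3 = 1. Eliminate 1 elsewhere: locker 7.
locker 5 must be 5 (only option left).
locker 7's domain is down to {4}, so locker 7 = 4. So locker 1 can't be 4.
locker 1 must be 2 (only option left).

locker 1=2, locker 2=3, locker 3=1, locker 4=7, locker 5=5, locker 6=6, locker 7=4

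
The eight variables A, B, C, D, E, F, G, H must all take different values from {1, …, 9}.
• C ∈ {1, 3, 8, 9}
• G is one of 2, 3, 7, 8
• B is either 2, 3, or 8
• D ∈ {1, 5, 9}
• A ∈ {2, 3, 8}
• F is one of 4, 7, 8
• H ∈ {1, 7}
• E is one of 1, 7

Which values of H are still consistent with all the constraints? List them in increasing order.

The 8 variables together cover exactly {1, 2, 3, 4, 5, 7, 8, 9} — 8 values for 8 variables — and 4 appears only in F's list, so F = 4.
The 7 still-open variables together cover exactly {1, 2, 3, 5, 7, 8, 9} — 7 values for 7 variables — and 5 appears only in D's list, so D = 5.
The 6 still-open variables draw from only 6 values {1, 2, 3, 7, 8, 9}, so each is used; only C can be 9, hence C = 9.
E and H share exactly the 2 values {1, 7}; by pigeonhole those values go to them, so strike 1, 7 from G.
No further eliminations apply; H can still be any of 1, 7.

1, 7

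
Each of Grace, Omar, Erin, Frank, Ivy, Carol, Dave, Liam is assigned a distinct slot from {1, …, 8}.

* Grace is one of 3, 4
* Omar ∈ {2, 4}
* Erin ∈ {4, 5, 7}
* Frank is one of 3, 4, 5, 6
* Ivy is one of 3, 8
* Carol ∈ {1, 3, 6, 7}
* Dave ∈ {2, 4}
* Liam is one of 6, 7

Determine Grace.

The 8 variables together cover exactly {1, 2, 3, 4, 5, 6, 7, 8} — 8 values for 8 variables — and 1 appears only in Carol's list, so Carol = 1.
The 7 still-open variables together cover exactly {2, 3, 4, 5, 6, 7, 8} — 7 values for 7 variables — and 8 appears only in Ivy's list, so Ivy = 8.
The 2 variables Omar and Dave are confined to {2, 4}, which locks those values in; drop them from Grace, Erin, Frank.
So Grace = 3.

3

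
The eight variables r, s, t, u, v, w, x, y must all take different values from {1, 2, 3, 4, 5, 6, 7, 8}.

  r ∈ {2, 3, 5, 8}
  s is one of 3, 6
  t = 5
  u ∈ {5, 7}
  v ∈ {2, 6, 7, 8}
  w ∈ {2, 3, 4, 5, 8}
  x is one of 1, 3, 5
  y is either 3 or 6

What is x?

t must be 5 (only option left). Eliminate 5 elsewhere: r, u, w, x.
That leaves u = 7. So v can't be 7.
The 6 still-open variables together cover exactly {1, 2, 3, 4, 6, 8} — 6 values for 6 variables — and 1 appears only in x's list, so x = 1.

1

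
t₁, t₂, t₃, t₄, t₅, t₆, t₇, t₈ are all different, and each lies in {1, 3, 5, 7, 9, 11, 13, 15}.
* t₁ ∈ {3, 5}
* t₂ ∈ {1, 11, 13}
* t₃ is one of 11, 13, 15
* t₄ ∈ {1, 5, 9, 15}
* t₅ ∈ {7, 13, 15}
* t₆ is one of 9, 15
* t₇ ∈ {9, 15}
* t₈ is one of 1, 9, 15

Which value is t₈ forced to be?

1

The 8 variables together cover exactly {1, 3, 5, 7, 9, 11, 13, 15} — 8 values for 8 variables — and 3 appears only in t₁'s list, so t₁ = 3.
Among the 7 still-open variables, 5 fits only t₄ (and all 7 values in {1, 5, 7, 9, 11, 13, 15} must be used), so t₄ = 5.
The 6 still-open variables together cover exactly {1, 7, 9, 11, 13, 15} — 6 values for 6 variables — and 7 appears only in t₅'s list, so t₅ = 7.
The 2 variables t₆ and t₇ are confined to {9, 15}, which locks those values in; drop them from t₃, t₈.
So t₈ = 1.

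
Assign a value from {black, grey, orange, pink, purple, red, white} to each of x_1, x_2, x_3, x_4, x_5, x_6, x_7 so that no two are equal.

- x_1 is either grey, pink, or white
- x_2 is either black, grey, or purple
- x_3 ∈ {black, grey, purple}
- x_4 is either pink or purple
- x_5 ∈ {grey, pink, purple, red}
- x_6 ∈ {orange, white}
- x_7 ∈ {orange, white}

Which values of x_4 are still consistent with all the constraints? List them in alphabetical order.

pink, purple

The 7 variables draw from only 7 values {black, grey, orange, pink, purple, red, white}, so each is used; only x_5 can be red, hence x_5 = red.
The 2 variables x_6 and x_7 are confined to {orange, white}, which locks those values in; drop them from x_1.
No further eliminations apply; x_4 can still be any of pink, purple.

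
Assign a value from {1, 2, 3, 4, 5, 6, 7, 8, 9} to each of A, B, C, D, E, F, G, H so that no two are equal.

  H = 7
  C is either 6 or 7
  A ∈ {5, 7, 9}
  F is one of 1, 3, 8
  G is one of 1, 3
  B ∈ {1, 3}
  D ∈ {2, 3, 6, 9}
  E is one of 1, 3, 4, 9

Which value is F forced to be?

H has just one choice, so H = 7. Strike 7 from A, C.
C's domain is down to {6}, so C = 6. Eliminate 6 elsewhere: D.
B and G between them cover only {1, 3} — a naked pair. Remove those values from D, E, F.
So F = 8.

8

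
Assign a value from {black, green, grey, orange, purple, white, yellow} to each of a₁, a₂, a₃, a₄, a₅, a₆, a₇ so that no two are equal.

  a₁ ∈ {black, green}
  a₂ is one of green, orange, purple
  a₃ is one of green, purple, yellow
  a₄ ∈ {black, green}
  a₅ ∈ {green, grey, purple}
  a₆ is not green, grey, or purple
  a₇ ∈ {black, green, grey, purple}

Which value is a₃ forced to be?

yellow

Among the 7 variables, white fits only a₆ (and all 7 values in {black, green, grey, orange, purple, white, yellow} must be used), so a₆ = white.
The 6 still-open variables draw from only 6 values {black, green, grey, orange, purple, yellow}, so each is used; only a₂ can be orange, hence a₂ = orange.
The 5 still-open variables draw from only 5 values {black, green, grey, purple, yellow}, so each is used; only a₃ can be yellow, hence a₃ = yellow.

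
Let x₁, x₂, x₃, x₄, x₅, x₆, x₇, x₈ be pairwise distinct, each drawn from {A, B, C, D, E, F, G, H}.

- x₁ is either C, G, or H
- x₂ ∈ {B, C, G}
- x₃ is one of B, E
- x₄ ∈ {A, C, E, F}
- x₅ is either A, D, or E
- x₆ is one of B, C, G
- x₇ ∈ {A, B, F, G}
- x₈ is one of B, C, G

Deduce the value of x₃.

E

The 8 variables draw from only 8 values {A, B, C, D, E, F, G, H}, so each is used; only x₅ can be D, hence x₅ = D.
The 7 still-open variables together cover exactly {A, B, C, E, F, G, H} — 7 values for 7 variables — and H appears only in x₁'s list, so x₁ = H.
x₂, x₆, x₈ between them cover only {B, C, G} — a naked triple. Remove those values from x₃, x₄, x₇.
So x₃ = E.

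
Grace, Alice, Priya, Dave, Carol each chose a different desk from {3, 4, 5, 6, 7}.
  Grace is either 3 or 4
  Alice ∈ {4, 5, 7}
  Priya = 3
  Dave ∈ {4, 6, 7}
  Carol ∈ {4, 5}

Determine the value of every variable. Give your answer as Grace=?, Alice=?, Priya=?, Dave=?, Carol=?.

Priya's domain is down to {3}, so Priya = 3. Strike 3 from Grace.
Grace has just one choice, so Grace = 4. Strike 4 from Alice, Dave, Carol.
Carol has just one choice, so Carol = 5. Eliminate 5 elsewhere: Alice.
Alice's domain is down to {7}, so Alice = 7. Eliminate 7 elsewhere: Dave.
That leaves Dave = 6.

Grace=4, Alice=7, Priya=3, Dave=6, Carol=5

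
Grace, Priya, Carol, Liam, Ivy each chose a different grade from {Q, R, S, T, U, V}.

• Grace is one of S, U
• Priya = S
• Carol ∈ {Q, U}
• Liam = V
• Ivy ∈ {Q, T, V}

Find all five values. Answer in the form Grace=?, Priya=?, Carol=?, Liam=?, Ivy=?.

Priya's domain is down to {S}, so Priya = S. Remove S from Grace.
That leaves Liam = V. Eliminate V elsewhere: Ivy.
Grace's domain is down to {U}, so Grace = U. Eliminate U elsewhere: Carol.
That leaves Carol = Q. So Ivy can't be Q.
Ivy's domain is down to {T}, so Ivy = T.

Grace=U, Priya=S, Carol=Q, Liam=V, Ivy=T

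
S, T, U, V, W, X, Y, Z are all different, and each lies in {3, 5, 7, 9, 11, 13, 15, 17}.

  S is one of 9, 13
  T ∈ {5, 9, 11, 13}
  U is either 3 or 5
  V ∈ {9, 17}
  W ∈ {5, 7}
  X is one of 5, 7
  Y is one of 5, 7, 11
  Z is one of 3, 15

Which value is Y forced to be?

11

The 8 variables draw from only 8 values {3, 5, 7, 9, 11, 13, 15, 17}, so each is used; only Z can be 15, hence Z = 15.
The 7 still-open variables draw from only 7 values {3, 5, 7, 9, 11, 13, 17}, so each is used; only U can be 3, hence U = 3.
The 6 still-open variables together cover exactly {5, 7, 9, 11, 13, 17} — 6 values for 6 variables — and 17 appears only in V's list, so V = 17.
W and X between them cover only {5, 7} — a naked pair. Remove those values from T, Y.
So Y = 11.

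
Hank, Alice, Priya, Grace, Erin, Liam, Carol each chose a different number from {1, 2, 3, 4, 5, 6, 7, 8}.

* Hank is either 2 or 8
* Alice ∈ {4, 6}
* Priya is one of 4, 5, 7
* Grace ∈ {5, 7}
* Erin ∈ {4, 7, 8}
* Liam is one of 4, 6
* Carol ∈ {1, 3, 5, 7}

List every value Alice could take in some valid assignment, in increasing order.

4, 6

The 2 variables Alice and Liam are confined to {4, 6}, which locks those values in; drop them from Priya, Erin.
Priya and Grace share exactly the 2 values {5, 7}; by pigeonhole those values go to them, so strike 5, 7 from Erin, Carol.
Erin must be 8 (only option left). Strike 8 from Hank.
That leaves Hank = 2.
No further eliminations apply; Alice can still be any of 4, 6.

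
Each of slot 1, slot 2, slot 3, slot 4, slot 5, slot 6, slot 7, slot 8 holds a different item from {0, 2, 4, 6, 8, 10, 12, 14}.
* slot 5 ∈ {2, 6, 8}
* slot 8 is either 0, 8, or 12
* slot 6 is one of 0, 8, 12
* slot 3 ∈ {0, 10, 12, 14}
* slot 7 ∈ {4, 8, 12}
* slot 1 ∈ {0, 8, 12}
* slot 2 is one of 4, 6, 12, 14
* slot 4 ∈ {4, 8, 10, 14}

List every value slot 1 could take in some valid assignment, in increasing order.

0, 8, 12

Among the 8 variables, 2 fits only slot 5 (and all 8 values in {0, 2, 4, 6, 8, 10, 12, 14} must be used), so slot 5 = 2.
Among the 7 still-open variables, 6 fits only slot 2 (and all 7 values in {0, 4, 6, 8, 10, 12, 14} must be used), so slot 2 = 6.
The 3 variables slot 1, slot 6, slot 8 are confined to {0, 8, 12}, which locks those values in; drop them from slot 3, slot 4, slot 7.
slot 7's domain is down to {4}, so slot 7 = 4. Eliminate 4 elsewhere: slot 4.
No further eliminations apply; slot 1 can still be any of 0, 8, 12.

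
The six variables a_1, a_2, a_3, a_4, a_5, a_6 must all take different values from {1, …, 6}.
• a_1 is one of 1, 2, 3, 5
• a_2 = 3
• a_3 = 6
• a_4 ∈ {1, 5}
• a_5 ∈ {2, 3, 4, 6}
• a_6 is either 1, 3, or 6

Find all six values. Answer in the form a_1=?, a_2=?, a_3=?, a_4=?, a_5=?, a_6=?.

a_2 has just one choice, so a_2 = 3. Remove 3 from a_1, a_5, a_6.
a_3's domain is down to {6}, so a_3 = 6. Strike 6 from a_5, a_6.
a_6 has just one choice, so a_6 = 1. Strike 1 from a_1, a_4.
a_4 must be 5 (only option left). Remove 5 from a_1.
a_1's domain is down to {2}, so a_1 = 2. Remove 2 from a_5.
That leaves a_5 = 4.

a_1=2, a_2=3, a_3=6, a_4=5, a_5=4, a_6=1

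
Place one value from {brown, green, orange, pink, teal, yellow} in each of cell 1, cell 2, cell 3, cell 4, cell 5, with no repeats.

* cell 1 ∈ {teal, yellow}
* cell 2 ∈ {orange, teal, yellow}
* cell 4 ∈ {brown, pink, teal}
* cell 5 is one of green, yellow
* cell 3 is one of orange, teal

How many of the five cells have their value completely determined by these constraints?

The 3 variables cell 1, cell 2, cell 3 are confined to {orange, teal, yellow}, which locks those values in; drop them from cell 4, cell 5.
cell 5 has just one choice, so cell 5 = green.
Determined: cell 5=green. The other cells each still have more than one consistent value. That makes 1.

1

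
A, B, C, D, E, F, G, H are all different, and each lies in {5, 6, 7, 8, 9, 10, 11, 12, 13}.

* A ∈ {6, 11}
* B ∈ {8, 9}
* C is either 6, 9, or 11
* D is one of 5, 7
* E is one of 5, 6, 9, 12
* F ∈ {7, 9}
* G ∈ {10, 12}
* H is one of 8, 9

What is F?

7

The 8 variables together cover exactly {5, 6, 7, 8, 9, 10, 11, 12} — 8 values for 8 variables — and 10 appears only in G's list, so G = 10.
The 7 still-open variables draw from only 7 values {5, 6, 7, 8, 9, 11, 12}, so each is used; only E can be 12, hence E = 12.
The 6 still-open variables together cover exactly {5, 6, 7, 8, 9, 11} — 6 values for 6 variables — and 5 appears only in D's list, so D = 5.
The 5 still-open variables together cover exactly {6, 7, 8, 9, 11} — 5 values for 5 variables — and 7 appears only in F's list, so F = 7.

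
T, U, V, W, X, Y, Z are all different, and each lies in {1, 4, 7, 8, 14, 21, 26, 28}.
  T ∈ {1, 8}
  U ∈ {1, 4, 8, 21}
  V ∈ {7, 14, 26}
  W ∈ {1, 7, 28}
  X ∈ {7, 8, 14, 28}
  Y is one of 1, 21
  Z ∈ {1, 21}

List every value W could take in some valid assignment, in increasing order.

The 2 variables Y and Z are confined to {1, 21}, which locks those values in; drop them from T, U, W.
T's domain is down to {8}, so T = 8. So U, X can't be 8.
U must be 4 (only option left).
No further eliminations apply; W can still be any of 7, 28.

7, 28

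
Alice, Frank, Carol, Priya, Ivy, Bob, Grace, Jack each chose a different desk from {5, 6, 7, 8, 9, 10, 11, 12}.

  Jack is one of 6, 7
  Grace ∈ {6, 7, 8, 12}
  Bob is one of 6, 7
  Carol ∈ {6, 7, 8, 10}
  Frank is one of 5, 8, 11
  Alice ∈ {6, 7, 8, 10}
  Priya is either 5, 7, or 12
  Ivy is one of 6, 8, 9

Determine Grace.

The 8 variables together cover exactly {5, 6, 7, 8, 9, 10, 11, 12} — 8 values for 8 variables — and 9 appears only in Ivy's list, so Ivy = 9.
Among the 7 still-open variables, 11 fits only Frank (and all 7 values in {5, 6, 7, 8, 10, 11, 12} must be used), so Frank = 11.
Among the 6 still-open variables, 5 fits only Priya (and all 6 values in {5, 6, 7, 8, 10, 12} must be used), so Priya = 5.
Among the 5 still-open variables, 12 fits only Grace (and all 5 values in {6, 7, 8, 10, 12} must be used), so Grace = 12.

12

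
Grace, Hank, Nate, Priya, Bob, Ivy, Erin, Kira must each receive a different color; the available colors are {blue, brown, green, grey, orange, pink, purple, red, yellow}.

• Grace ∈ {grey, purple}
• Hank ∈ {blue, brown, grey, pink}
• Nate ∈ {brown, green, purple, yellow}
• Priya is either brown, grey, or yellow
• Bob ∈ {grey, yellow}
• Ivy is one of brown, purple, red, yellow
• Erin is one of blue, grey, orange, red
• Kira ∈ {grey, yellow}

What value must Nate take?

Bob and Kira share exactly the 2 values {grey, yellow}; by pigeonhole those values go to them, so strike grey, yellow from Grace, Hank, Nate, Priya, Ivy, Erin.
That leaves Grace = purple. Remove purple from Nate, Ivy.
That leaves Priya = brown. Remove brown from Hank, Nate, Ivy.
So Nate = green.

green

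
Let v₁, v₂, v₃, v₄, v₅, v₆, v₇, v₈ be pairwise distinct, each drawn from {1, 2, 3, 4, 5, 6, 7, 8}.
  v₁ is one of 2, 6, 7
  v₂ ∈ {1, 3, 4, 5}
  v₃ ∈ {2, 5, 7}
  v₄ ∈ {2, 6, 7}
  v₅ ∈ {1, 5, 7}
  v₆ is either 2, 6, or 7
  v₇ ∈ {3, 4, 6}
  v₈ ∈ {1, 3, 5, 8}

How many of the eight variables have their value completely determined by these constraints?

The 8 variables together cover exactly {1, 2, 3, 4, 5, 6, 7, 8} — 8 values for 8 variables — and 8 appears only in v₈'s list, so v₈ = 8.
v₁, v₄, v₆ share exactly the 3 values {2, 6, 7}; by pigeonhole those values go to them, so strike 2, 6, 7 from v₃, v₅, v₇.
That leaves v₃ = 5. Strike 5 from v₂, v₅.
v₅ must be 1 (only option left). Strike 1 from v₂.
Determined: v₃=5, v₅=1, v₈=8. The other variables each still have more than one consistent value. That makes 3.

3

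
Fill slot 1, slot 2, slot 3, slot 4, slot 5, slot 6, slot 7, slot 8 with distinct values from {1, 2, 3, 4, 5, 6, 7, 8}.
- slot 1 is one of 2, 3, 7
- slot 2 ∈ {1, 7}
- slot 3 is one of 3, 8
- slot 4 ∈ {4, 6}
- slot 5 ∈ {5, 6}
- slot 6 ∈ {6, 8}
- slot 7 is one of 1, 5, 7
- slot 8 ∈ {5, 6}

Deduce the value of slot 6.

8

Among the 8 variables, 2 fits only slot 1 (and all 8 values in {1, 2, 3, 4, 5, 6, 7, 8} must be used), so slot 1 = 2.
Among the 7 still-open variables, 3 fits only slot 3 (and all 7 values in {1, 3, 4, 5, 6, 7, 8} must be used), so slot 3 = 3.
Among the 6 still-open variables, 4 fits only slot 4 (and all 6 values in {1, 4, 5, 6, 7, 8} must be used), so slot 4 = 4.
The 5 still-open variables draw from only 5 values {1, 5, 6, 7, 8}, so each is used; only slot 6 can be 8, hence slot 6 = 8.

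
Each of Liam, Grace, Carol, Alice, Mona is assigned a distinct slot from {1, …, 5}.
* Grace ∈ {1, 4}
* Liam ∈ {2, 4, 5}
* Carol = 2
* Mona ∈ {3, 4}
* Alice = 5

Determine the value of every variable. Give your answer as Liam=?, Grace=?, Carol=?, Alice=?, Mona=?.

Liam=4, Grace=1, Carol=2, Alice=5, Mona=3

Carol must be 2 (only option left). So Liam can't be 2.
Alice's domain is down to {5}, so Alice = 5. Remove 5 from Liam.
Liam's domain is down to {4}, so Liam = 4. Remove 4 from Grace, Mona.
That leaves Grace = 1.
That leaves Mona = 3.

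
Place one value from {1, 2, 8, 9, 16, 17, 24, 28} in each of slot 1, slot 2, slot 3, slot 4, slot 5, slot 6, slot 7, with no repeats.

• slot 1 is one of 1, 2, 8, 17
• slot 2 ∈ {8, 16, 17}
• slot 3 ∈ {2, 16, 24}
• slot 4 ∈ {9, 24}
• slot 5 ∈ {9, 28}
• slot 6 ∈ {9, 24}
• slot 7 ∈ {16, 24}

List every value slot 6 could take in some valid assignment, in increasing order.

The 2 variables slot 4 and slot 6 are confined to {9, 24}, which locks those values in; drop them from slot 3, slot 5, slot 7.
slot 5's domain is down to {28}, so slot 5 = 28.
slot 7's domain is down to {16}, so slot 7 = 16. Remove 16 from slot 2, slot 3.
That leaves slot 3 = 2. Eliminate 2 elsewhere: slot 1.
No further eliminations apply; slot 6 can still be any of 9, 24.

9, 24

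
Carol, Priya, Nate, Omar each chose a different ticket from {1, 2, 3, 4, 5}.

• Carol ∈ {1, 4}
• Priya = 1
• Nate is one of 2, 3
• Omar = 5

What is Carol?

4

Priya must be 1 (only option left). Eliminate 1 elsewhere: Carol.
So Carol = 4.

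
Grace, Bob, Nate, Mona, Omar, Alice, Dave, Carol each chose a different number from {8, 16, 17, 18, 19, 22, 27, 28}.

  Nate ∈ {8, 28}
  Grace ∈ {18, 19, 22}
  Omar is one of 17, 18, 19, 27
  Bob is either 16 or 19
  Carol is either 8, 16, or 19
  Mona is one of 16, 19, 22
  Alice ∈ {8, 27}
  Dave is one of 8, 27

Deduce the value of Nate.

The 8 variables together cover exactly {8, 16, 17, 18, 19, 22, 27, 28} — 8 values for 8 variables — and 17 appears only in Omar's list, so Omar = 17.
Among the 7 still-open variables, 18 fits only Grace (and all 7 values in {8, 16, 18, 19, 22, 27, 28} must be used), so Grace = 18.
The 6 still-open variables together cover exactly {8, 16, 19, 22, 27, 28} — 6 values for 6 variables — and 22 appears only in Mona's list, so Mona = 22.
The 5 still-open variables draw from only 5 values {8, 16, 19, 27, 28}, so each is used; only Nate can be 28, hence Nate = 28.

28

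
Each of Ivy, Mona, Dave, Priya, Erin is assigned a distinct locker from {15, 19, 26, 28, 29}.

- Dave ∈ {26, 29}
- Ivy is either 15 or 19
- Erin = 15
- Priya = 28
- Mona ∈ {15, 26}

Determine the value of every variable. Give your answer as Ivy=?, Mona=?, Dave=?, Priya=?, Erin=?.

Priya has just one choice, so Priya = 28.
Erin's domain is down to {15}, so Erin = 15. Remove 15 from Ivy, Mona.
Ivy must be 19 (only option left).
Mona's domain is down to {26}, so Mona = 26. Remove 26 from Dave.
Dave must be 29 (only option left).

Ivy=19, Mona=26, Dave=29, Priya=28, Erin=15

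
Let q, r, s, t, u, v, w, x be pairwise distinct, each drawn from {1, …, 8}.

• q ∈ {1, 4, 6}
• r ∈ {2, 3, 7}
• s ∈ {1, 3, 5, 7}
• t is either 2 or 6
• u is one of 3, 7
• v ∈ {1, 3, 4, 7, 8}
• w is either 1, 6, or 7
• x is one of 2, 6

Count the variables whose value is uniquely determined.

4

The 8 variables together cover exactly {1, 2, 3, 4, 5, 6, 7, 8} — 8 values for 8 variables — and 5 appears only in s's list, so s = 5.
The 7 still-open variables draw from only 7 values {1, 2, 3, 4, 6, 7, 8}, so each is used; only v can be 8, hence v = 8.
The 6 still-open variables draw from only 6 values {1, 2, 3, 4, 6, 7}, so each is used; only q can be 4, hence q = 4.
The 5 still-open variables draw from only 5 values {1, 2, 3, 6, 7}, so each is used; only w can be 1, hence w = 1.
The 2 variables t and x are confined to {2, 6}, which locks those values in; drop them from r.
Determined: q=4, s=5, v=8, w=1. The other variables each still have more than one consistent value. That makes 4.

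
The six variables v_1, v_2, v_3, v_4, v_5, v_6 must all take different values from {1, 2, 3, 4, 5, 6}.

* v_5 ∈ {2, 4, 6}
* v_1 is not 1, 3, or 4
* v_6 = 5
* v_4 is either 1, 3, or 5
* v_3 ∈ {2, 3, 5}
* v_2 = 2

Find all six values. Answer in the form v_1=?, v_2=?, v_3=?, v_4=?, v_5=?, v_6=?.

v_2's domain is down to {2}, so v_2 = 2. Strike 2 from v_1, v_3, v_5.
v_6 must be 5 (only option left). Strike 5 from v_1, v_3, v_4.
v_1's domain is down to {6}, so v_1 = 6. Strike 6 from v_5.
v_3 must be 3 (only option left). Eliminate 3 elsewhere: v_4.
v_4 must be 1 (only option left).
v_5 has just one choice, so v_5 = 4.

v_1=6, v_2=2, v_3=3, v_4=1, v_5=4, v_6=5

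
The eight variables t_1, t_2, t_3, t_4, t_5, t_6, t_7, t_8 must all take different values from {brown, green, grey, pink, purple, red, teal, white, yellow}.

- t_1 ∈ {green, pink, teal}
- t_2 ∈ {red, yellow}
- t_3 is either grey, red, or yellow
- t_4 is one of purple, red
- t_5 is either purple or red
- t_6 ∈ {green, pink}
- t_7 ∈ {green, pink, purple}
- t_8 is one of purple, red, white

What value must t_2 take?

The 8 variables together cover exactly {green, grey, pink, purple, red, teal, white, yellow} — 8 values for 8 variables — and grey appears only in t_3's list, so t_3 = grey.
The 7 still-open variables together cover exactly {green, pink, purple, red, teal, white, yellow} — 7 values for 7 variables — and teal appears only in t_1's list, so t_1 = teal.
The 6 still-open variables draw from only 6 values {green, pink, purple, red, white, yellow}, so each is used; only t_8 can be white, hence t_8 = white.
The 5 still-open variables together cover exactly {green, pink, purple, red, yellow} — 5 values for 5 variables — and yellow appears only in t_2's list, so t_2 = yellow.

yellow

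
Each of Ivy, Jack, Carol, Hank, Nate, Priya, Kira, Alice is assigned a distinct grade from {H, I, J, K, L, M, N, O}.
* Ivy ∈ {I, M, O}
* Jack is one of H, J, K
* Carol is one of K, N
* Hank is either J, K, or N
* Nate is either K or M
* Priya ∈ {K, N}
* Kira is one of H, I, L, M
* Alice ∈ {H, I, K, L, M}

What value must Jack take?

H

The 8 variables together cover exactly {H, I, J, K, L, M, N, O} — 8 values for 8 variables — and O appears only in Ivy's list, so Ivy = O.
Carol and Priya between them cover only {K, N} — a naked pair. Remove those values from Jack, Hank, Nate, Alice.
Hank's domain is down to {J}, so Hank = J. Remove J from Jack.
So Jack = H.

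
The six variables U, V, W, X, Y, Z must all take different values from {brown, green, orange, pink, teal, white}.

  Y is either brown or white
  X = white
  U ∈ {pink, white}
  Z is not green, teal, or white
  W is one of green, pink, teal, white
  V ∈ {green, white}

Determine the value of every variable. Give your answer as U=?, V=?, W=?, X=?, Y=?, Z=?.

X has just one choice, so X = white. Eliminate white elsewhere: U, V, W, Y.
That leaves Y = brown. Eliminate brown elsewhere: Z.
U's domain is down to {pink}, so U = pink. Strike pink from W, Z.
V has just one choice, so V = green. So W can't be green.
That leaves W = teal.
Z must be orange (only option left).

U=pink, V=green, W=teal, X=white, Y=brown, Z=orange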